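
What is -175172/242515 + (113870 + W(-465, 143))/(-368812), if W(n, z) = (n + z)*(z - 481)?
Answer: -59307540627/44721221090 ≈ -1.3262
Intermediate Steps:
W(n, z) = (-481 + z)*(n + z) (W(n, z) = (n + z)*(-481 + z) = (-481 + z)*(n + z))
-175172/242515 + (113870 + W(-465, 143))/(-368812) = -175172/242515 + (113870 + (143² - 481*(-465) - 481*143 - 465*143))/(-368812) = -175172*1/242515 + (113870 + (20449 + 223665 - 68783 - 66495))*(-1/368812) = -175172/242515 + (113870 + 108836)*(-1/368812) = -175172/242515 + 222706*(-1/368812) = -175172/242515 - 111353/184406 = -59307540627/44721221090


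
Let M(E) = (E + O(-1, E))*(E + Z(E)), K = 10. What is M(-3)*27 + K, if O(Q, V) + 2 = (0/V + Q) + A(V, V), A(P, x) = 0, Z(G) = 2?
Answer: 172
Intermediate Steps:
O(Q, V) = -2 + Q (O(Q, V) = -2 + ((0/V + Q) + 0) = -2 + ((0 + Q) + 0) = -2 + (Q + 0) = -2 + Q)
M(E) = (-3 + E)*(2 + E) (M(E) = (E + (-2 - 1))*(E + 2) = (E - 3)*(2 + E) = (-3 + E)*(2 + E))
M(-3)*27 + K = (-6 + (-3)² - 1*(-3))*27 + 10 = (-6 + 9 + 3)*27 + 10 = 6*27 + 10 = 162 + 10 = 172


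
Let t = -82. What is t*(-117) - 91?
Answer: 9503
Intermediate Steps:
t*(-117) - 91 = -82*(-117) - 91 = 9594 - 91 = 9503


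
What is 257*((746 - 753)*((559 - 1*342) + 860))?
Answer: -1937523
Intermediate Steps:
257*((746 - 753)*((559 - 1*342) + 860)) = 257*(-7*((559 - 342) + 860)) = 257*(-7*(217 + 860)) = 257*(-7*1077) = 257*(-7539) = -1937523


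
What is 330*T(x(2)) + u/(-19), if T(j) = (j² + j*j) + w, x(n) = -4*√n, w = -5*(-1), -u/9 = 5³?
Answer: 433755/19 ≈ 22829.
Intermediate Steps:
u = -1125 (u = -9*5³ = -9*125 = -1125)
w = 5
T(j) = 5 + 2*j² (T(j) = (j² + j*j) + 5 = (j² + j²) + 5 = 2*j² + 5 = 5 + 2*j²)
330*T(x(2)) + u/(-19) = 330*(5 + 2*(-4*√2)²) - 1125/(-19) = 330*(5 + 2*32) - 1125*(-1/19) = 330*(5 + 64) + 1125/19 = 330*69 + 1125/19 = 22770 + 1125/19 = 433755/19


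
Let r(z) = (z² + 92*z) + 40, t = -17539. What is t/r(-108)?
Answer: -17539/1768 ≈ -9.9202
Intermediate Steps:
r(z) = 40 + z² + 92*z
t/r(-108) = -17539/(40 + (-108)² + 92*(-108)) = -17539/(40 + 11664 - 9936) = -17539/1768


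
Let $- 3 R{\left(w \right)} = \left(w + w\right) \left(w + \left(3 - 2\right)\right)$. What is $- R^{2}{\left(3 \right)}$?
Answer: $-64$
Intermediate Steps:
$R{\left(w \right)} = - \frac{2 w \left(1 + w\right)}{3}$ ($R{\left(w \right)} = - \frac{\left(w + w\right) \left(w + \left(3 - 2\right)\right)}{3} = - \frac{2 w \left(w + 1\right)}{3} = - \frac{2 w \left(1 + w\right)}{3}$)
$- R^{2}{\left(3 \right)} = - \left(\left(- \frac{2}{3}\right) 3 \left(1 + 3\right)\right)^{2} = - \left(\left(- \frac{2}{3}\right) 3 \cdot 4\right)^{2} = - \left(-8\right)^{2} = \left(-1\right) 64 = -64$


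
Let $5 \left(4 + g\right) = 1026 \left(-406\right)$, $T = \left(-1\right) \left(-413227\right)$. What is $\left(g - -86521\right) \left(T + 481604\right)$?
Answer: $\frac{14343246099}{5} \approx 2.8686 \cdot 10^{9}$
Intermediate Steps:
$T = 413227$
$g = - \frac{416576}{5}$ ($g = -4 + \frac{1026 \left(-406\right)}{5} = -4 + \frac{1}{5} \left(-416556\right) = -4 - \frac{416556}{5} = - \frac{416576}{5} \approx -83315.0$)
$\left(g - -86521\right) \left(T + 481604\right) = \left(- \frac{416576}{5} - -86521\right) \left(413227 + 481604\right) = \left(- \frac{416576}{5} + \left(-97748 + 184269\right)\right) 894831 = \left(- \frac{416576}{5} + 86521\right) 894831 = \frac{16029}{5} \cdot 894831 = \frac{14343246099}{5}$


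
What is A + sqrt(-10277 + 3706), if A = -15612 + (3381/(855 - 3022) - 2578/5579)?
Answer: -188768736241/12089693 + I*sqrt(6571) ≈ -15614.0 + 81.062*I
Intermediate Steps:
A = -188768736241/12089693 (A = -15612 + (3381/(-2167) - 2578*1/5579) = -15612 + (3381*(-1/2167) - 2578/5579) = -15612 + (-3381/2167 - 2578/5579) = -15612 - 24449125/12089693 = -188768736241/12089693 ≈ -15614.)
A + sqrt(-10277 + 3706) = -188768736241/12089693 + sqrt(-10277 + 3706) = -188768736241/12089693 + sqrt(-6571) = -188768736241/12089693 + I*sqrt(6571)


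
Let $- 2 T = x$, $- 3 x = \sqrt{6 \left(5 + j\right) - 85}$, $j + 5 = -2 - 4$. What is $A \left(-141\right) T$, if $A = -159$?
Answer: $\frac{82203 i}{2} \approx 41102.0 i$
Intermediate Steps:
$j = -11$ ($j = -5 - 6 = -11$)
$x = - \frac{11 i}{3}$ ($x = - \frac{\sqrt{6 \left(5 - 11\right) - 85}}{3} = - \frac{\sqrt{6 \left(-6\right) - 85}}{3} = - \frac{\sqrt{-36 - 85}}{3} = - \frac{\sqrt{-121}}{3} = - \frac{11 i}{3} \approx - 3.6667 i$)
$T = \frac{11 i}{6}$ ($T = - \frac{\left(- \frac{11}{3}\right) i}{2} = \frac{11 i}{6} \approx 1.8333 i$)
$A \left(-141\right) T = \left(-159\right) \left(-141\right) \frac{11 i}{6} = 22419 \frac{11 i}{6} = \frac{82203 i}{2}$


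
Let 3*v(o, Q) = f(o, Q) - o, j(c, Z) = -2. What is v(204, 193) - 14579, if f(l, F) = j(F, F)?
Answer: -43943/3 ≈ -14648.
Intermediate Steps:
f(l, F) = -2
v(o, Q) = -2/3 - o/3 (v(o, Q) = (-2 - o)/3 = -2/3 - o/3)
v(204, 193) - 14579 = (-2/3 - 1/3*204) - 14579 = (-2/3 - 68) - 14579 = -206/3 - 14579 = -43943/3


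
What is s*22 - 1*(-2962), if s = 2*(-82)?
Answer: -646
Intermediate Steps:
s = -164
s*22 - 1*(-2962) = -164*22 - 1*(-2962) = -3608 + 2962 = -646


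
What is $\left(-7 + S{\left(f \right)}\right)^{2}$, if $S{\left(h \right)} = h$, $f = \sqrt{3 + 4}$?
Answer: $\left(7 - \sqrt{7}\right)^{2} \approx 18.959$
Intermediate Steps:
$f = \sqrt{7} \approx 2.6458$
$\left(-7 + S{\left(f \right)}\right)^{2} = \left(-7 + \sqrt{7}\right)^{2}$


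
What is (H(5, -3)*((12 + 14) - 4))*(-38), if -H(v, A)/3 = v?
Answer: 12540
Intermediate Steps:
H(v, A) = -3*v
(H(5, -3)*((12 + 14) - 4))*(-38) = ((-3*5)*((12 + 14) - 4))*(-38) = -15*(26 - 4)*(-38) = -15*22*(-38) = -330*(-38) = 12540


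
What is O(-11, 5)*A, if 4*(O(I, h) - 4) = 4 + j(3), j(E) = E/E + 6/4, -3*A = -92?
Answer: 345/2 ≈ 172.50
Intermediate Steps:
A = 92/3 (A = -⅓*(-92) = 92/3 ≈ 30.667)
j(E) = 5/2 (j(E) = 1 + 6*(¼) = 1 + 3/2 = 5/2)
O(I, h) = 45/8 (O(I, h) = 4 + (4 + 5/2)/4 = 4 + (¼)*(13/2) = 4 + 13/8 = 45/8)
O(-11, 5)*A = (45/8)*(92/3) = 345/2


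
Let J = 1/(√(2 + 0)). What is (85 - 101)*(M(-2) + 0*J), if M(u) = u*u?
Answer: -64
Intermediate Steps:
M(u) = u²
J = √2/2 (J = 1/(√2) = √2/2 ≈ 0.70711)
(85 - 101)*(M(-2) + 0*J) = (85 - 101)*((-2)² + 0*(√2/2)) = -16*(4 + 0) = -16*4 = -64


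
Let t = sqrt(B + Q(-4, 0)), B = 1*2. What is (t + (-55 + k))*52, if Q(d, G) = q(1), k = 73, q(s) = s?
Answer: 936 + 52*sqrt(3) ≈ 1026.1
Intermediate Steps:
Q(d, G) = 1
B = 2
t = sqrt(3) (t = sqrt(2 + 1) = sqrt(3) ≈ 1.7320)
(t + (-55 + k))*52 = (sqrt(3) + (-55 + 73))*52 = (sqrt(3) + 18)*52 = (18 + sqrt(3))*52 = 936 + 52*sqrt(3)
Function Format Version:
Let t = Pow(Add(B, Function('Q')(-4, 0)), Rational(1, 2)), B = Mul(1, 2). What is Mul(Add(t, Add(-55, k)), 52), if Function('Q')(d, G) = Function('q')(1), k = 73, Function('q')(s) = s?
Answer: Add(936, Mul(52, Pow(3, Rational(1, 2)))) ≈ 1026.1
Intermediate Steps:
Function('Q')(d, G) = 1
B = 2
t = Pow(3, Rational(1, 2)) (t = Pow(Add(2, 1), Rational(1, 2)) = Pow(3, Rational(1, 2)) ≈ 1.7320)
Mul(Add(t, Add(-55, k)), 52) = Mul(Add(Pow(3, Rational(1, 2)), Add(-55, 73)), 52) = Mul(Add(Pow(3, Rational(1, 2)), 18), 52) = Mul(Add(18, Pow(3, Rational(1, 2))), 52) = Add(936, Mul(52, Pow(3, Rational(1, 2))))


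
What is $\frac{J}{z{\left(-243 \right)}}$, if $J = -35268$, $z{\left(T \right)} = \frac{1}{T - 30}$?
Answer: $9628164$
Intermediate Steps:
$z{\left(T \right)} = \frac{1}{-30 + T}$
$\frac{J}{z{\left(-243 \right)}} = - \frac{35268}{\frac{1}{-30 - 243}} = - \frac{35268}{\frac{1}{-273}} = - \frac{35268}{- \frac{1}{273}} = \left(-35268\right) \left(-273\right) = 9628164$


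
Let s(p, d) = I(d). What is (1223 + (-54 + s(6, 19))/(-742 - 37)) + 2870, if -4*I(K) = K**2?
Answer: 12754365/3116 ≈ 4093.2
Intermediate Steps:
I(K) = -K**2/4
s(p, d) = -d**2/4
(1223 + (-54 + s(6, 19))/(-742 - 37)) + 2870 = (1223 + (-54 - 1/4*19**2)/(-742 - 37)) + 2870 = (1223 + (-54 - 1/4*361)/(-779)) + 2870 = (1223 + (-54 - 361/4)*(-1/779)) + 2870 = (1223 - 577/4*(-1/779)) + 2870 = (1223 + 577/3116) + 2870 = 3811445/3116 + 2870 = 12754365/3116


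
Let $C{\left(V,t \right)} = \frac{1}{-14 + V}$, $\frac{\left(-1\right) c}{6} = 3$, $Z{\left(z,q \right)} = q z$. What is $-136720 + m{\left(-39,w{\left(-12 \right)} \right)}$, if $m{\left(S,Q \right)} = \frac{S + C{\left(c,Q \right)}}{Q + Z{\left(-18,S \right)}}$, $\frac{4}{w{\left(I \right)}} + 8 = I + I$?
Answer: $- \frac{3070732449}{22460} \approx -1.3672 \cdot 10^{5}$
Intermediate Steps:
$c = -18$ ($c = \left(-6\right) 3 = -18$)
$w{\left(I \right)} = \frac{4}{-8 + 2 I}$ ($w{\left(I \right)} = \frac{4}{-8 + \left(I + I\right)} = \frac{4}{-8 + 2 I}$)
$m{\left(S,Q \right)} = \frac{- \frac{1}{32} + S}{Q - 18 S}$ ($m{\left(S,Q \right)} = \frac{S + \frac{1}{-14 - 18}}{Q + S \left(-18\right)} = \frac{S + \frac{1}{-32}}{Q - 18 S} = \frac{S - \frac{1}{32}}{Q - 18 S} = \frac{- \frac{1}{32} + S}{Q - 18 S}$)
$-136720 + m{\left(-39,w{\left(-12 \right)} \right)} = -136720 + \frac{- \frac{1}{32} - 39}{\frac{2}{-4 - 12} - -702} = -136720 + \frac{1}{\frac{2}{-16} + 702} \left(- \frac{1249}{32}\right) = -136720 + \frac{1}{2 \left(- \frac{1}{16}\right) + 702} \left(- \frac{1249}{32}\right) = -136720 + \frac{1}{- \frac{1}{8} + 702} \left(- \frac{1249}{32}\right) = -136720 + \frac{1}{\frac{5615}{8}} \left(- \frac{1249}{32}\right) = -136720 + \frac{8}{5615} \left(- \frac{1249}{32}\right) = -136720 - \frac{1249}{22460} = - \frac{3070732449}{22460}$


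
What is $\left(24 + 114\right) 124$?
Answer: $17112$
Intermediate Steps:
$\left(24 + 114\right) 124 = 138 \cdot 124 = 17112$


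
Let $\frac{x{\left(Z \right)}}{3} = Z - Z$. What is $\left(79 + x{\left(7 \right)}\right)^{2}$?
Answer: $6241$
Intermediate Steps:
$x{\left(Z \right)} = 0$ ($x{\left(Z \right)} = 3 \left(Z - Z\right) = 3 \cdot 0 = 0$)
$\left(79 + x{\left(7 \right)}\right)^{2} = \left(79 + 0\right)^{2} = 79^{2} = 6241$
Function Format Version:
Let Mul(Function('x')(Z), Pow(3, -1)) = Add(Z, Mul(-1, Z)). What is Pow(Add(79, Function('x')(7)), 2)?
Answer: 6241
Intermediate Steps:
Function('x')(Z) = 0 (Function('x')(Z) = Mul(3, Add(Z, Mul(-1, Z))) = Mul(3, 0) = 0)
Pow(Add(79, Function('x')(7)), 2) = Pow(Add(79, 0), 2) = Pow(79, 2) = 6241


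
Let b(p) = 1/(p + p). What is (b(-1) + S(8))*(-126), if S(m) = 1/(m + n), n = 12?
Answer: 567/10 ≈ 56.700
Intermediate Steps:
S(m) = 1/(12 + m) (S(m) = 1/(m + 12) = 1/(12 + m))
b(p) = 1/(2*p)
(b(-1) + S(8))*(-126) = ((½)/(-1) + 1/(12 + 8))*(-126) = ((½)*(-1) + 1/20)*(-126) = (-½ + 1/20)*(-126) = -9/20*(-126) = 567/10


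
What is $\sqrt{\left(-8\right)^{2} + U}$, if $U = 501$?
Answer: $\sqrt{565} \approx 23.77$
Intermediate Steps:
$\sqrt{\left(-8\right)^{2} + U} = \sqrt{\left(-8\right)^{2} + 501} = \sqrt{64 + 501} = \sqrt{565}$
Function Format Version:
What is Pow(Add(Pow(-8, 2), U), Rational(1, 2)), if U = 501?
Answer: Pow(565, Rational(1, 2)) ≈ 23.770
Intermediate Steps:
Pow(Add(Pow(-8, 2), U), Rational(1, 2)) = Pow(Add(Pow(-8, 2), 501), Rational(1, 2)) = Pow(Add(64, 501), Rational(1, 2)) = Pow(565, Rational(1, 2))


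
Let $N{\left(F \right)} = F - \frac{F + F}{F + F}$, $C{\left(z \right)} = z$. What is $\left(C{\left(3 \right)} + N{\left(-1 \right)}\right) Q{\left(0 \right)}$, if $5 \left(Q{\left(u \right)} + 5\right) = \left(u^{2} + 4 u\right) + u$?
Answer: $-5$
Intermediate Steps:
$Q{\left(u \right)} = -5 + u + \frac{u^{2}}{5}$ ($Q{\left(u \right)} = -5 + \frac{\left(u^{2} + 4 u\right) + u}{5} = -5 + \frac{u^{2} + 5 u}{5} = -5 + \left(u + \frac{u^{2}}{5}\right) = -5 + u + \frac{u^{2}}{5}$)
$N{\left(F \right)} = -1 + F$ ($N{\left(F \right)} = F - \frac{2 F}{2 F} = F - 2 F \frac{1}{2 F} = F - 1 = -1 + F$)
$\left(C{\left(3 \right)} + N{\left(-1 \right)}\right) Q{\left(0 \right)} = \left(3 - 2\right) \left(-5 + 0 + \frac{0^{2}}{5}\right) = \left(3 - 2\right) \left(-5 + 0 + \frac{1}{5} \cdot 0\right) = 1 \left(-5 + 0 + 0\right) = 1 \left(-5\right) = -5$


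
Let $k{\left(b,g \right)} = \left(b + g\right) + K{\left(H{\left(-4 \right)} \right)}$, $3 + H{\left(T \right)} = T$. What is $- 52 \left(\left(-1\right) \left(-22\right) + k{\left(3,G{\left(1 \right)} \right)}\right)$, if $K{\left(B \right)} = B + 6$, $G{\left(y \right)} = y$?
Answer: $-1300$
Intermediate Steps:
$H{\left(T \right)} = -3 + T$
$K{\left(B \right)} = 6 + B$
$k{\left(b,g \right)} = -1 + b + g$ ($k{\left(b,g \right)} = \left(b + g\right) + \left(6 - 7\right) = \left(b + g\right) - 1 = -1 + b + g$)
$- 52 \left(\left(-1\right) \left(-22\right) + k{\left(3,G{\left(1 \right)} \right)}\right) = - 52 \left(\left(-1\right) \left(-22\right) + \left(-1 + 3 + 1\right)\right) = - 52 \left(22 + 3\right) = \left(-52\right) 25 = -1300$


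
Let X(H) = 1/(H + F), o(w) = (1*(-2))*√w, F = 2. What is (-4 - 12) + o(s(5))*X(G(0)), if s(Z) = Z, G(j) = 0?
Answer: -16 - √5 ≈ -18.236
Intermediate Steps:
o(w) = -2*√w
X(H) = 1/(2 + H) (X(H) = 1/(H + 2) = 1/(2 + H))
(-4 - 12) + o(s(5))*X(G(0)) = (-4 - 12) + (-2*√5)/(2 + 0) = -16 - 2*√5/2 = -16 - 2*√5*(½) = -16 - √5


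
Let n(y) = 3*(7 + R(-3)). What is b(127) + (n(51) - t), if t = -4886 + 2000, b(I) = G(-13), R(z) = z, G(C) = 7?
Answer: 2905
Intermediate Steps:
b(I) = 7
t = -2886
n(y) = 12 (n(y) = 3*(7 - 3) = 3*4 = 12)
b(127) + (n(51) - t) = 7 + (12 - 1*(-2886)) = 7 + (12 + 2886) = 7 + 2898 = 2905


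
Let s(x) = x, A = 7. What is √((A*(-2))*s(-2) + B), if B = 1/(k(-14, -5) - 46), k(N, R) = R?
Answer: √72777/51 ≈ 5.2896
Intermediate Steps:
B = -1/51 (B = 1/(-5 - 46) = 1/(-51) = -1/51 ≈ -0.019608)
√((A*(-2))*s(-2) + B) = √((7*(-2))*(-2) - 1/51) = √(-14*(-2) - 1/51) = √(28 - 1/51) = √(1427/51) = √72777/51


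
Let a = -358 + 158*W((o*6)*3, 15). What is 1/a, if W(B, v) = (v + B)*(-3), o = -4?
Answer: 1/26660 ≈ 3.7509e-5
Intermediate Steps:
W(B, v) = -3*B - 3*v (W(B, v) = (B + v)*(-3) = -3*B - 3*v)
a = 26660 (a = -358 + 158*(-3*(-4*6)*3 - 3*15) = -358 + 158*(-(-72)*3 - 45) = -358 + 158*(-3*(-72) - 45) = -358 + 158*(216 - 45) = -358 + 158*171 = -358 + 27018 = 26660)
1/a = 1/26660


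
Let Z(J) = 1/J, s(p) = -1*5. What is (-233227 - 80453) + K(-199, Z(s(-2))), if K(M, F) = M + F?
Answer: -1569396/5 ≈ -3.1388e+5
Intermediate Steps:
s(p) = -5
K(M, F) = F + M
(-233227 - 80453) + K(-199, Z(s(-2))) = (-233227 - 80453) + (1/(-5) - 199) = -313680 + (-1/5 - 199) = -313680 - 996/5 = -1569396/5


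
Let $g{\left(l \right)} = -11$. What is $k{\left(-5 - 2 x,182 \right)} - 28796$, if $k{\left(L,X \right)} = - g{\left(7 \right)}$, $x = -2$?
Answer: $-28785$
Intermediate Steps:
$k{\left(L,X \right)} = 11$ ($k{\left(L,X \right)} = \left(-1\right) \left(-11\right) = 11$)
$k{\left(-5 - 2 x,182 \right)} - 28796 = 11 - 28796 = -28785$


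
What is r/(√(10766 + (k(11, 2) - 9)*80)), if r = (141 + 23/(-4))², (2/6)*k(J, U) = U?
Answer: 292681*√10526/168416 ≈ 178.30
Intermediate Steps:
k(J, U) = 3*U
r = 292681/16 (r = (141 + 23*(-¼))² = (141 - 23/4)² = (541/4)² = 292681/16 ≈ 18293.)
r/(√(10766 + (k(11, 2) - 9)*80)) = 292681/(16*(√(10766 + (3*2 - 9)*80))) = 292681/(16*(√(10766 + (6 - 9)*80))) = 292681/(16*(√(10766 - 3*80))) = 292681/(16*(√(10766 - 240))) = 292681/(16*(√10526)) = 292681*(√10526/10526)/16 = 292681*√10526/168416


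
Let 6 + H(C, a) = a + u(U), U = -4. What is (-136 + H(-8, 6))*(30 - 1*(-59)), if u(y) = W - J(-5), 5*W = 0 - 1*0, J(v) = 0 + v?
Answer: -11659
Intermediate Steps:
J(v) = v
W = 0 (W = (0 - 1*0)/5 = (0 + 0)/5 = (⅕)*0 = 0)
u(y) = 5 (u(y) = 0 - 1*(-5) = 0 + 5 = 5)
H(C, a) = -1 + a (H(C, a) = -6 + (a + 5) = -6 + (5 + a) = -1 + a)
(-136 + H(-8, 6))*(30 - 1*(-59)) = (-136 + (-1 + 6))*(30 - 1*(-59)) = (-136 + 5)*(30 + 59) = -131*89 = -11659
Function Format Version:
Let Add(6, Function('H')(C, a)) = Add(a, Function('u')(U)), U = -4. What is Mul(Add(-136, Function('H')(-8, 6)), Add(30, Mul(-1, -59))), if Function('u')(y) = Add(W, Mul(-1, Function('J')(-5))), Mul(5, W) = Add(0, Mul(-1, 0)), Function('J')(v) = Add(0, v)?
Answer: -11659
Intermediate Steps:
Function('J')(v) = v
W = 0 (W = Mul(Rational(1, 5), Add(0, Mul(-1, 0))) = Mul(Rational(1, 5), Add(0, 0)) = Mul(Rational(1, 5), 0) = 0)
Function('u')(y) = 5 (Function('u')(y) = Add(0, Mul(-1, -5)) = Add(0, 5) = 5)
Function('H')(C, a) = Add(-1, a) (Function('H')(C, a) = Add(-6, Add(a, 5)) = Add(-6, Add(5, a)) = Add(-1, a))
Mul(Add(-136, Function('H')(-8, 6)), Add(30, Mul(-1, -59))) = Mul(Add(-136, Add(-1, 6)), Add(30, Mul(-1, -59))) = Mul(Add(-136, 5), Add(30, 59)) = Mul(-131, 89) = -11659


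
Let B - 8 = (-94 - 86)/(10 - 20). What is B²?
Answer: 676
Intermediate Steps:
B = 26 (B = 8 + (-94 - 86)/(10 - 20) = 8 - 180/(-10) = 8 - 180*(-⅒) = 8 + 18 = 26)
B² = 26² = 676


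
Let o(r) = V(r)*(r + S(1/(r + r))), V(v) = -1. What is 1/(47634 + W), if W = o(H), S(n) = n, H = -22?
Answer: 44/2096865 ≈ 2.0984e-5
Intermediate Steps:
o(r) = -r - 1/(2*r) (o(r) = -(r + 1/(r + r)) = -(r + 1/(2*r)) = -r - 1/(2*r))
W = 969/44 (W = -1*(-22) - ½/(-22) = 22 - ½*(-1/22) = 22 + 1/44 = 969/44 ≈ 22.023)
1/(47634 + W) = 1/(47634 + 969/44) = 1/(2096865/44) = 44/2096865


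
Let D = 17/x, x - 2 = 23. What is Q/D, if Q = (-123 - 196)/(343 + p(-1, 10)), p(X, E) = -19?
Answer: -7975/5508 ≈ -1.4479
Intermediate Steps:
x = 25 (x = 2 + 23 = 25)
D = 17/25 ≈ 0.68000
Q = -319/324 (Q = (-123 - 196)/(343 - 19) = -319/324 ≈ -0.98457)
Q/D = -319/324/(17/25) = (25/17)*(-319/324) = -7975/5508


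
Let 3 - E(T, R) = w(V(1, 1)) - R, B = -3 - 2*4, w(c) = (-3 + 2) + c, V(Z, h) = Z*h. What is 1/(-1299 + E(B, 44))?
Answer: -1/1252 ≈ -0.00079872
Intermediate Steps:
w(c) = -1 + c
B = -11 (B = -3 - 8 = -11)
E(T, R) = 3 + R (E(T, R) = 3 - ((-1 + 1*1) - R) = 3 - ((-1 + 1) - R) = 3 - (0 - R) = 3 - (-1)*R = 3 + R)
1/(-1299 + E(B, 44)) = 1/(-1299 + (3 + 44)) = 1/(-1299 + 47) = 1/(-1252) = -1/1252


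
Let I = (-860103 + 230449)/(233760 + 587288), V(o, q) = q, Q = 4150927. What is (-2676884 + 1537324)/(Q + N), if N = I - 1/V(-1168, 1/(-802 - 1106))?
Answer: -467816729440/1704838120713 ≈ -0.27441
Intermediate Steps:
I = -314827/410524 (I = -629654/821048 = -629654*1/821048 = -314827/410524 ≈ -0.76689)
N = 782964965/410524 (N = -314827/410524 - 1/(1/(-802 - 1106)) = -314827/410524 - 1/(1/(-1908)) = -314827/410524 - 1/(-1/1908) = -314827/410524 - 1*(-1908) = -314827/410524 + 1908 = 782964965/410524 ≈ 1907.2)
(-2676884 + 1537324)/(Q + N) = (-2676884 + 1537324)/(4150927 + 782964965/410524) = -1139560/1704838120713/410524 = -1139560*410524/1704838120713 = -467816729440/1704838120713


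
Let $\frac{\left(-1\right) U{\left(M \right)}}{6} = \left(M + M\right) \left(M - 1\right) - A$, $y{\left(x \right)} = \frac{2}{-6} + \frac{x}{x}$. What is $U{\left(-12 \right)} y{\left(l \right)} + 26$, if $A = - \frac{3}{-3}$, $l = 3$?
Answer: $-1218$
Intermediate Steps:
$y{\left(x \right)} = \frac{2}{3}$ ($y{\left(x \right)} = 2 \left(- \frac{1}{6}\right) + 1 = - \frac{1}{3} + 1 = \frac{2}{3}$)
$A = 1$ ($A = \left(-3\right) \left(- \frac{1}{3}\right) = 1$)
$U{\left(M \right)} = 6 - 12 M \left(-1 + M\right)$ ($U{\left(M \right)} = - 6 \left(\left(M + M\right) \left(M - 1\right) - 1\right) = - 6 \left(2 M \left(-1 + M\right) - 1\right) = - 6 \left(-1 + 2 M \left(-1 + M\right)\right) = 6 - 12 M \left(-1 + M\right)$)
$U{\left(-12 \right)} y{\left(l \right)} + 26 = \left(6 - 12 \left(-12\right)^{2} + 12 \left(-12\right)\right) \frac{2}{3} + 26 = \left(6 - 1728 - 144\right) \frac{2}{3} + 26 = \left(-1866\right) \frac{2}{3} + 26 = -1244 + 26 = -1218$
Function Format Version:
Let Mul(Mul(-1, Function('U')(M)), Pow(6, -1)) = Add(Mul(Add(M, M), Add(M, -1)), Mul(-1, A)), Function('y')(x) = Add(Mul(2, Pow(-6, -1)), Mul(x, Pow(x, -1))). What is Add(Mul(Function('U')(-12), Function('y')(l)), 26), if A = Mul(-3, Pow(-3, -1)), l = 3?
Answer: -1218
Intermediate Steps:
Function('y')(x) = Rational(2, 3) (Function('y')(x) = Add(Mul(2, Rational(-1, 6)), 1) = Add(Rational(-1, 3), 1) = Rational(2, 3))
A = 1 (A = Mul(-3, Rational(-1, 3)) = 1)
Function('U')(M) = Add(6, Mul(-12, M, Add(-1, M))) (Function('U')(M) = Mul(-6, Add(Mul(Add(M, M), Add(M, -1)), Mul(-1, 1))) = Mul(-6, Add(Mul(Mul(2, M), Add(-1, M)), -1)) = Mul(-6, Add(Mul(2, M, Add(-1, M)), -1)) = Mul(-6, Add(-1, Mul(2, M, Add(-1, M)))) = Add(6, Mul(-12, M, Add(-1, M))))
Add(Mul(Function('U')(-12), Function('y')(l)), 26) = Add(Mul(Add(6, Mul(-12, Pow(-12, 2)), Mul(12, -12)), Rational(2, 3)), 26) = Add(Mul(Add(6, Mul(-12, 144), -144), Rational(2, 3)), 26) = Add(Mul(Add(6, -1728, -144), Rational(2, 3)), 26) = Add(Mul(-1866, Rational(2, 3)), 26) = Add(-1244, 26) = -1218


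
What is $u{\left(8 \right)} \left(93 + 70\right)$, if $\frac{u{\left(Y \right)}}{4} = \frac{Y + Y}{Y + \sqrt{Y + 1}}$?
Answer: $\frac{10432}{11} \approx 948.36$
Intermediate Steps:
$u{\left(Y \right)} = \frac{8 Y}{Y + \sqrt{1 + Y}}$ ($u{\left(Y \right)} = 4 \frac{Y + Y}{Y + \sqrt{Y + 1}} = 4 \frac{2 Y}{Y + \sqrt{1 + Y}} = \frac{8 Y}{Y + \sqrt{1 + Y}}$)
$u{\left(8 \right)} \left(93 + 70\right) = 8 \cdot 8 \frac{1}{8 + \sqrt{1 + 8}} \left(93 + 70\right) = 8 \cdot 8 \frac{1}{8 + \sqrt{9}} \cdot 163 = 8 \cdot 8 \frac{1}{8 + 3} \cdot 163 = 8 \cdot 8 \cdot \frac{1}{11} \cdot 163 = \frac{64}{11} \cdot 163 = \frac{10432}{11}$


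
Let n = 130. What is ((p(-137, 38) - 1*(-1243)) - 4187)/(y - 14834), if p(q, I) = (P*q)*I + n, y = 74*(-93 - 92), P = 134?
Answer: 350209/14262 ≈ 24.555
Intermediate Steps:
y = -13690 (y = 74*(-185) = -13690)
p(q, I) = 130 + 134*I*q (p(q, I) = (134*q)*I + 130 = 134*I*q + 130 = 130 + 134*I*q)
((p(-137, 38) - 1*(-1243)) - 4187)/(y - 14834) = (((130 + 134*38*(-137)) - 1*(-1243)) - 4187)/(-13690 - 14834) = (((130 - 697604) + 1243) - 4187)/(-28524) = ((-697474 + 1243) - 4187)*(-1/28524) = (-696231 - 4187)*(-1/28524) = -700418*(-1/28524) = 350209/14262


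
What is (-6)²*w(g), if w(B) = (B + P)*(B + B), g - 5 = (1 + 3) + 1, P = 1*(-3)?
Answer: 5040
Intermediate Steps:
P = -3
g = 10 (g = 5 + ((1 + 3) + 1) = 5 + (4 + 1) = 5 + 5 = 10)
w(B) = 2*B*(-3 + B) (w(B) = (B - 3)*(B + B) = (-3 + B)*(2*B) = 2*B*(-3 + B))
(-6)²*w(g) = (-6)²*(2*10*(-3 + 10)) = 36*(2*10*7) = 36*140 = 5040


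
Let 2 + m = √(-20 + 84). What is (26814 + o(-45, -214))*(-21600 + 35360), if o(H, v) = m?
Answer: 369043200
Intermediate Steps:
m = 6 (m = -2 + √(-20 + 84) = -2 + √64 = -2 + 8 = 6)
o(H, v) = 6
(26814 + o(-45, -214))*(-21600 + 35360) = (26814 + 6)*(-21600 + 35360) = 26820*13760 = 369043200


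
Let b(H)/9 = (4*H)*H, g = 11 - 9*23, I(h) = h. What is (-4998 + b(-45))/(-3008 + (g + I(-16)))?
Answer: -33951/1610 ≈ -21.088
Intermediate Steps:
g = -196 (g = 11 - 207 = -196)
b(H) = 36*H² (b(H) = 9*((4*H)*H) = 9*(4*H²) = 36*H²)
(-4998 + b(-45))/(-3008 + (g + I(-16))) = (-4998 + 36*(-45)²)/(-3008 + (-196 - 16)) = (-4998 + 36*2025)/(-3008 - 212) = (-4998 + 72900)/(-3220) = 67902*(-1/3220) = -33951/1610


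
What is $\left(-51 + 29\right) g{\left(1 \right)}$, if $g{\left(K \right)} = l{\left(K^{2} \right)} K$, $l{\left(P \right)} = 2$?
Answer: $-44$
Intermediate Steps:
$g{\left(K \right)} = 2 K$
$\left(-51 + 29\right) g{\left(1 \right)} = \left(-51 + 29\right) 2 \cdot 1 = \left(-22\right) 2 = -44$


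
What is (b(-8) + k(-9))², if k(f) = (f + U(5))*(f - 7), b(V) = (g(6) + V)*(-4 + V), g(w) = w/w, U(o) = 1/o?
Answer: 1263376/25 ≈ 50535.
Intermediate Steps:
g(w) = 1
b(V) = (1 + V)*(-4 + V)
k(f) = (-7 + f)*(⅕ + f) (k(f) = (f + 1/5)*(f - 7) = (f + ⅕)*(-7 + f) = (⅕ + f)*(-7 + f) = (-7 + f)*(⅕ + f))
(b(-8) + k(-9))² = ((-4 + (-8)² - 3*(-8)) + (-7/5 + (-9)² - 34/5*(-9)))² = ((-4 + 64 + 24) + (-7/5 + 81 + 306/5))² = (84 + 704/5)² = (1124/5)² = 1263376/25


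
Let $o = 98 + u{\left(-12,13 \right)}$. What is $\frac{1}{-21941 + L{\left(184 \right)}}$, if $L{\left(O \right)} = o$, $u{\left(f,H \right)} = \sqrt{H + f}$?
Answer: $- \frac{1}{21842} \approx -4.5783 \cdot 10^{-5}$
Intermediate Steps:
$o = 99$ ($o = 98 + \sqrt{13 - 12} = 98 + \sqrt{1} = 98 + 1 = 99$)
$L{\left(O \right)} = 99$
$\frac{1}{-21941 + L{\left(184 \right)}} = \frac{1}{-21941 + 99} = \frac{1}{-21842} = - \frac{1}{21842}$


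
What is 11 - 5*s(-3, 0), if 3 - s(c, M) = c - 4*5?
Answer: -119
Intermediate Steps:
s(c, M) = 23 - c (s(c, M) = 3 - (c - 4*5) = 3 - (c - 20) = 3 - (-20 + c) = 3 + (20 - c) = 23 - c)
11 - 5*s(-3, 0) = 11 - 5*(23 - 1*(-3)) = 11 - 5*(23 + 3) = 11 - 5*26 = 11 - 130 = -119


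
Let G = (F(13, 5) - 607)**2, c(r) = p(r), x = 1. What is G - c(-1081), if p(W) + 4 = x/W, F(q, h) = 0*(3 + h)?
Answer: 398297694/1081 ≈ 3.6845e+5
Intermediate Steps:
F(q, h) = 0
p(W) = -4 + 1/W
c(r) = -4 + 1/r
G = 368449 (G = (0 - 607)**2 = (-607)**2 = 368449)
G - c(-1081) = 368449 - (-4 + 1/(-1081)) = 368449 - (-4 - 1/1081) = 368449 - 1*(-4325/1081) = 368449 + 4325/1081 = 398297694/1081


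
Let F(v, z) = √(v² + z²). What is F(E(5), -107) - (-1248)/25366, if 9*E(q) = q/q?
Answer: 624/12683 + √927370/9 ≈ 107.05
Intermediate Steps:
E(q) = ⅑ (E(q) = (q/q)/9 = (⅑)*1 = ⅑)
F(E(5), -107) - (-1248)/25366 = √((⅑)² + (-107)²) - (-1248)/25366 = √(1/81 + 11449) - (-1248)/25366 = √(927370/81) - 1*(-624/12683) = √927370/9 + 624/12683 = 624/12683 + √927370/9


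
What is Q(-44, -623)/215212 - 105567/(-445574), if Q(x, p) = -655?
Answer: 11213717117/47946435844 ≈ 0.23388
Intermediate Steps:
Q(-44, -623)/215212 - 105567/(-445574) = -655/215212 - 105567/(-445574) = -655*1/215212 - 105567*(-1/445574) = -655/215212 + 105567/445574 = 11213717117/47946435844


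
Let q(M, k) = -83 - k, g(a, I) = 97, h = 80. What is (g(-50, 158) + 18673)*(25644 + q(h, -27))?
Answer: 480286760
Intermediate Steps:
(g(-50, 158) + 18673)*(25644 + q(h, -27)) = (97 + 18673)*(25644 + (-83 - 1*(-27))) = 18770*(25644 + (-83 + 27)) = 18770*(25644 - 56) = 18770*25588 = 480286760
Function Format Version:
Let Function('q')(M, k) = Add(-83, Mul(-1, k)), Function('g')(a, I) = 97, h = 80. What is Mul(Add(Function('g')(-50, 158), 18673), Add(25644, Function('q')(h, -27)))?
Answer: 480286760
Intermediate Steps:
Mul(Add(Function('g')(-50, 158), 18673), Add(25644, Function('q')(h, -27))) = Mul(Add(97, 18673), Add(25644, Add(-83, Mul(-1, -27)))) = Mul(18770, Add(25644, Add(-83, 27))) = Mul(18770, Add(25644, -56)) = Mul(18770, 25588) = 480286760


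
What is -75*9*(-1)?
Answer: 675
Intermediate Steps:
-75*9*(-1) = -15*45*(-1) = -675*(-1) = 675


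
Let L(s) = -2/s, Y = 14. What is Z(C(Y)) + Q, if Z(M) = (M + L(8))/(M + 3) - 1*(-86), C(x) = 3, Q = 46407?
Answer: 1115843/24 ≈ 46493.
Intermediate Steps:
Z(M) = 86 + (-¼ + M)/(3 + M) (Z(M) = (M - 2/8)/(M + 3) - 1*(-86) = (M - 2*⅛)/(3 + M) + 86 = (M - ¼)/(3 + M) + 86 = (-¼ + M)/(3 + M) + 86 = 86 + (-¼ + M)/(3 + M))
Z(C(Y)) + Q = (1031 + 348*3)/(4*(3 + 3)) + 46407 = (¼)*(1031 + 1044)/6 + 46407 = (¼)*(⅙)*2075 + 46407 = 2075/24 + 46407 = 1115843/24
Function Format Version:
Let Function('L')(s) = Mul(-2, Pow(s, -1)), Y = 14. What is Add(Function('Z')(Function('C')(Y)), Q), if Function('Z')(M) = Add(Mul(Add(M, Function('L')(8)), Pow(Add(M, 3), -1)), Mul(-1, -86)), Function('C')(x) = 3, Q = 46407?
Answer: Rational(1115843, 24) ≈ 46493.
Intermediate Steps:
Function('Z')(M) = Add(86, Mul(Pow(Add(3, M), -1), Add(Rational(-1, 4), M))) (Function('Z')(M) = Add(Mul(Add(M, Mul(-2, Pow(8, -1))), Pow(Add(M, 3), -1)), Mul(-1, -86)) = Add(Mul(Add(M, Mul(-2, Rational(1, 8))), Pow(Add(3, M), -1)), 86) = Add(Mul(Add(M, Rational(-1, 4)), Pow(Add(3, M), -1)), 86) = Add(Mul(Add(Rational(-1, 4), M), Pow(Add(3, M), -1)), 86) = Add(Mul(Pow(Add(3, M), -1), Add(Rational(-1, 4), M)), 86) = Add(86, Mul(Pow(Add(3, M), -1), Add(Rational(-1, 4), M))))
Add(Function('Z')(Function('C')(Y)), Q) = Add(Mul(Rational(1, 4), Pow(Add(3, 3), -1), Add(1031, Mul(348, 3))), 46407) = Add(Mul(Rational(1, 4), Pow(6, -1), Add(1031, 1044)), 46407) = Add(Mul(Rational(1, 4), Rational(1, 6), 2075), 46407) = Add(Rational(2075, 24), 46407) = Rational(1115843, 24)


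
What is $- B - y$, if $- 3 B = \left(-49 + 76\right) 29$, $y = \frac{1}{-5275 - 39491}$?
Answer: $\frac{11683927}{44766} \approx 261.0$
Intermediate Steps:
$y = - \frac{1}{44766}$ ($y = \frac{1}{-44766} = - \frac{1}{44766} \approx -2.2338 \cdot 10^{-5}$)
$B = -261$ ($B = - \frac{\left(-49 + 76\right) 29}{3} = - \frac{27 \cdot 29}{3} = \left(- \frac{1}{3}\right) 783 = -261$)
$- B - y = \left(-1\right) \left(-261\right) - - \frac{1}{44766} = 261 + \frac{1}{44766} = \frac{11683927}{44766}$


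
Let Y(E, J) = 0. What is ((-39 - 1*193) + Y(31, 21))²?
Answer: 53824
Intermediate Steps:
((-39 - 1*193) + Y(31, 21))² = ((-39 - 1*193) + 0)² = ((-39 - 193) + 0)² = (-232 + 0)² = (-232)² = 53824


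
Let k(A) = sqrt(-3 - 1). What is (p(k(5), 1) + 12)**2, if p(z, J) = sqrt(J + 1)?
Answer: (12 + sqrt(2))**2 ≈ 179.94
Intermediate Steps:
k(A) = 2*I (k(A) = sqrt(-4) = 2*I)
p(z, J) = sqrt(1 + J)
(p(k(5), 1) + 12)**2 = (sqrt(1 + 1) + 12)**2 = (sqrt(2) + 12)**2 = (12 + sqrt(2))**2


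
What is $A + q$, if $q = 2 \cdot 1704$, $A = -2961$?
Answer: $447$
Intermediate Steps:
$q = 3408$
$A + q = -2961 + 3408 = 447$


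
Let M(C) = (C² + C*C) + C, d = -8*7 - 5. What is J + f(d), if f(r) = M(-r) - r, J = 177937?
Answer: 185501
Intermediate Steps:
d = -61 (d = -56 - 5 = -61)
M(C) = C + 2*C² (M(C) = (C² + C²) + C = 2*C² + C = C + 2*C²)
f(r) = -r - r*(1 - 2*r) (f(r) = (-r)*(1 + 2*(-r)) - r = (-r)*(1 - 2*r) - r = -r*(1 - 2*r) - r = -r - r*(1 - 2*r))
J + f(d) = 177937 + 2*(-61)*(-1 - 61) = 177937 + 2*(-61)*(-62) = 177937 + 7564 = 185501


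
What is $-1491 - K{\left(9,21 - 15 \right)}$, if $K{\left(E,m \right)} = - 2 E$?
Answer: $-1473$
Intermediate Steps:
$-1491 - K{\left(9,21 - 15 \right)} = -1491 - \left(-2\right) 9 = -1491 - -18 = -1491 + 18 = -1473$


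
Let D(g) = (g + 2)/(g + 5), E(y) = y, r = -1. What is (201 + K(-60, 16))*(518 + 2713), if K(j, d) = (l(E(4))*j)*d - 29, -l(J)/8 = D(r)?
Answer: 6759252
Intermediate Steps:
D(g) = (2 + g)/(5 + g)
l(J) = -2 (l(J) = -8*(2 - 1)/(5 - 1) = -8/4 = -2)
K(j, d) = -29 - 2*d*j (K(j, d) = (-2*j)*d - 29 = -2*d*j - 29 = -29 - 2*d*j)
(201 + K(-60, 16))*(518 + 2713) = (201 + (-29 - 2*16*(-60)))*(518 + 2713) = (201 + (-29 + 1920))*3231 = (201 + 1891)*3231 = 2092*3231 = 6759252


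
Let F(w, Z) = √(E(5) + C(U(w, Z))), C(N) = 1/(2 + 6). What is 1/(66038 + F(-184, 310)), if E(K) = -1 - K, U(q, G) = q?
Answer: 528304/34888139599 - 2*I*√94/34888139599 ≈ 1.5143e-5 - 5.558e-10*I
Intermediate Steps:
C(N) = ⅛ (C(N) = 1/8 = ⅛)
F(w, Z) = I*√94/4 (F(w, Z) = √((-1 - 1*5) + ⅛) = √((-1 - 5) + ⅛) = √(-6 + ⅛) = √(-47/8) = I*√94/4)
1/(66038 + F(-184, 310)) = 1/(66038 + I*√94/4)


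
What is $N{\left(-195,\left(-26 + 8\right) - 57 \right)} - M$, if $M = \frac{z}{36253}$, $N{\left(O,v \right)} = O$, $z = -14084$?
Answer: $- \frac{1007893}{5179} \approx -194.61$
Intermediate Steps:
$M = - \frac{2012}{5179}$ ($M = - \frac{14084}{36253} = \left(-14084\right) \frac{1}{36253} = - \frac{2012}{5179} \approx -0.38849$)
$N{\left(-195,\left(-26 + 8\right) - 57 \right)} - M = -195 - - \frac{2012}{5179} = -195 + \frac{2012}{5179} = - \frac{1007893}{5179}$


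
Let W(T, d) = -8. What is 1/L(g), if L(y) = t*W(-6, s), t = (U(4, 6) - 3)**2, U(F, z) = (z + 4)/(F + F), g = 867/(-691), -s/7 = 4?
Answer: -2/49 ≈ -0.040816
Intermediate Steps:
s = -28 (s = -7*4 = -28)
g = -867/691 (g = 867*(-1/691) = -867/691 ≈ -1.2547)
U(F, z) = (4 + z)/(2*F) (U(F, z) = (4 + z)/((2*F)) = (4 + z)*(1/(2*F)) = (4 + z)/(2*F))
t = 49/16 (t = ((1/2)*(4 + 6)/4 - 3)**2 = ((1/2)*(1/4)*10 - 3)**2 = (5/4 - 3)**2 = (-7/4)**2 = 49/16 ≈ 3.0625)
L(y) = -49/2 (L(y) = (49/16)*(-8) = -49/2)
1/L(g) = 1/(-49/2) = -2/49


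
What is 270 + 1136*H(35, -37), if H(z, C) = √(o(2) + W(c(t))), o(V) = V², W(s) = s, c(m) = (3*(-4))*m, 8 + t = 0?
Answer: 11630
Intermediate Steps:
t = -8 (t = -8 + 0 = -8)
c(m) = -12*m
H(z, C) = 10 (H(z, C) = √(2² - 12*(-8)) = √(4 + 96) = √100 = 10)
270 + 1136*H(35, -37) = 270 + 1136*10 = 270 + 11360 = 11630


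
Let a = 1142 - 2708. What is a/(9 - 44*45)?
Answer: 58/73 ≈ 0.79452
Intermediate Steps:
a = -1566
a/(9 - 44*45) = -1566/(9 - 44*45) = -1566/(9 - 1980) = -1566/(-1971) = -1566*(-1/1971) = 58/73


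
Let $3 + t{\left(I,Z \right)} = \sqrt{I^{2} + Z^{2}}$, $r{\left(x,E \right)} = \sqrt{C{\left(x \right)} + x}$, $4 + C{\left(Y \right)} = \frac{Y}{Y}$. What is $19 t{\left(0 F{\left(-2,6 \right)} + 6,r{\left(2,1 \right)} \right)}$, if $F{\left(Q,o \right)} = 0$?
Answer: $-57 + 19 \sqrt{35} \approx 55.406$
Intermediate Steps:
$C{\left(Y \right)} = -3$ ($C{\left(Y \right)} = -4 + \frac{Y}{Y} = -4 + 1 = -3$)
$r{\left(x,E \right)} = \sqrt{-3 + x}$
$t{\left(I,Z \right)} = -3 + \sqrt{I^{2} + Z^{2}}$
$19 t{\left(0 F{\left(-2,6 \right)} + 6,r{\left(2,1 \right)} \right)} = 19 \left(-3 + \sqrt{\left(0 \cdot 0 + 6\right)^{2} + \left(\sqrt{-3 + 2}\right)^{2}}\right) = 19 \left(-3 + \sqrt{\left(0 + 6\right)^{2} + \left(\sqrt{-1}\right)^{2}}\right) = 19 \left(-3 + \sqrt{6^{2} + i^{2}}\right) = 19 \left(-3 + \sqrt{36 - 1}\right) = 19 \left(-3 + \sqrt{35}\right) = -57 + 19 \sqrt{35}$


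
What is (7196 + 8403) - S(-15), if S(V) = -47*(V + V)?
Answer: 14189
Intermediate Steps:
S(V) = -94*V
(7196 + 8403) - S(-15) = (7196 + 8403) - (-94)*(-15) = 15599 - 1*1410 = 15599 - 1410 = 14189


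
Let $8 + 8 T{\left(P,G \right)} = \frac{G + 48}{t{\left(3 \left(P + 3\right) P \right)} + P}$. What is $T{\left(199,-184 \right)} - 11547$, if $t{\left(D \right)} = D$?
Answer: $- \frac{1394917581}{120793} \approx -11548.0$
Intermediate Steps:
$T{\left(P,G \right)} = -1 + \frac{48 + G}{8 \left(P + P \left(9 + 3 P\right)\right)}$ ($T{\left(P,G \right)} = -1 + \frac{\left(G + 48\right) \frac{1}{3 \left(P + 3\right) P + P}}{8} = -1 + \frac{\left(48 + G\right) \frac{1}{3 \left(3 + P\right) P + P}}{8} = -1 + \frac{\left(48 + G\right) \frac{1}{\left(9 + 3 P\right) P + P}}{8} = -1 + \frac{\left(48 + G\right) \frac{1}{P \left(9 + 3 P\right) + P}}{8} = -1 + \frac{\left(48 + G\right) \frac{1}{P + P \left(9 + 3 P\right)}}{8} = -1 + \frac{\frac{1}{P + P \left(9 + 3 P\right)} \left(48 + G\right)}{8} = -1 + \frac{48 + G}{8 \left(P + P \left(9 + 3 P\right)\right)}$)
$T{\left(199,-184 \right)} - 11547 = \frac{48 - 184 - 15920 - 24 \cdot 199^{2}}{8 \cdot 199 \left(10 + 3 \cdot 199\right)} - 11547 = \frac{1}{8} \cdot \frac{1}{199} \frac{1}{10 + 597} \left(48 - 184 - 15920 - 950424\right) - 11547 = \frac{1}{8} \cdot \frac{1}{199} \cdot \frac{1}{607} \left(48 - 184 - 15920 - 950424\right) - 11547 = \frac{1}{8} \cdot \frac{1}{199} \cdot \frac{1}{607} \left(-966480\right) - 11547 = - \frac{120810}{120793} - 11547 = - \frac{1394917581}{120793}$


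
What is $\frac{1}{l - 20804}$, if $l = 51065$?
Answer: $\frac{1}{30261} \approx 3.3046 \cdot 10^{-5}$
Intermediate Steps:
$\frac{1}{l - 20804} = \frac{1}{51065 - 20804} = \frac{1}{30261}$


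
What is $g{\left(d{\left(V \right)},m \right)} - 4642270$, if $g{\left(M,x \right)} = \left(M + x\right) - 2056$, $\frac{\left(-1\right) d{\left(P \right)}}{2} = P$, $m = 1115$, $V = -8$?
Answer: $-4643195$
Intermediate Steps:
$d{\left(P \right)} = - 2 P$
$g{\left(M,x \right)} = -2056 + M + x$
$g{\left(d{\left(V \right)},m \right)} - 4642270 = \left(-2056 - -16 + 1115\right) - 4642270 = \left(-2056 + 16 + 1115\right) - 4642270 = -925 - 4642270 = -4643195$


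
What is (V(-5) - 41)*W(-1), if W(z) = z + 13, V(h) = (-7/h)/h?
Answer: -12384/25 ≈ -495.36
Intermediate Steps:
V(h) = -7/h²
W(z) = 13 + z
(V(-5) - 41)*W(-1) = (-7/(-5)² - 41)*(13 - 1) = (-7*1/25 - 41)*12 = (-7/25 - 41)*12 = -1032/25*12 = -12384/25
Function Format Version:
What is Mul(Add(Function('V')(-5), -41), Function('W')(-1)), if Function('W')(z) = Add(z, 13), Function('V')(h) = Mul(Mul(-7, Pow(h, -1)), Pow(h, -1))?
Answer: Rational(-12384, 25) ≈ -495.36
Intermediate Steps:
Function('V')(h) = Mul(-7, Pow(h, -2))
Function('W')(z) = Add(13, z)
Mul(Add(Function('V')(-5), -41), Function('W')(-1)) = Mul(Add(Mul(-7, Pow(-5, -2)), -41), Add(13, -1)) = Mul(Add(Mul(-7, Rational(1, 25)), -41), 12) = Mul(Add(Rational(-7, 25), -41), 12) = Mul(Rational(-1032, 25), 12) = Rational(-12384, 25)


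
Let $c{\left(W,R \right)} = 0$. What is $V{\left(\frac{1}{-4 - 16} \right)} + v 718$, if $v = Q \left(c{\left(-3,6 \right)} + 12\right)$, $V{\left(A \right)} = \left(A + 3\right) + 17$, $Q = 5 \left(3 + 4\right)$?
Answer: $\frac{6031599}{20} \approx 3.0158 \cdot 10^{5}$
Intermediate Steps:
$Q = 35$ ($Q = 5 \cdot 7 = 35$)
$V{\left(A \right)} = 20 + A$ ($V{\left(A \right)} = \left(3 + A\right) + 17 = 20 + A$)
$v = 420$ ($v = 35 \left(0 + 12\right) = 35 \cdot 12 = 420$)
$V{\left(\frac{1}{-4 - 16} \right)} + v 718 = \left(20 + \frac{1}{-4 - 16}\right) + 420 \cdot 718 = \left(20 + \frac{1}{-20}\right) + 301560 = \left(20 - \frac{1}{20}\right) + 301560 = \frac{399}{20} + 301560 = \frac{6031599}{20}$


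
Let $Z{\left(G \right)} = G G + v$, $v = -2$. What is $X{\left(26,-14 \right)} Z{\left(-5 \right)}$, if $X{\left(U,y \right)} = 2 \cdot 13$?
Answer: $598$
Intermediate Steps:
$X{\left(U,y \right)} = 26$
$Z{\left(G \right)} = -2 + G^{2}$ ($Z{\left(G \right)} = G G - 2 = G^{2} - 2 = -2 + G^{2}$)
$X{\left(26,-14 \right)} Z{\left(-5 \right)} = 26 \left(-2 + \left(-5\right)^{2}\right) = 26 \left(-2 + 25\right) = 26 \cdot 23 = 598$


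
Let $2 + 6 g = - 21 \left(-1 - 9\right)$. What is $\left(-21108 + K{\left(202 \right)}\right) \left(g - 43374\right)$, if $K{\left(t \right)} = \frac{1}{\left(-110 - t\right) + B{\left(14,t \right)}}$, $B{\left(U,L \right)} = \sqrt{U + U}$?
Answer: $\frac{22256334319660}{24329} + \frac{65009 \sqrt{7}}{72987} \approx 9.1481 \cdot 10^{8}$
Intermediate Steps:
$B{\left(U,L \right)} = \sqrt{2} \sqrt{U}$ ($B{\left(U,L \right)} = \sqrt{2 U} = \sqrt{2} \sqrt{U}$)
$g = \frac{104}{3}$ ($g = - \frac{1}{3} + \frac{\left(-21\right) \left(-1 - 9\right)}{6} = - \frac{1}{3} + \frac{\left(-21\right) \left(-10\right)}{6} = - \frac{1}{3} + \frac{1}{6} \cdot 210 = - \frac{1}{3} + 35 = \frac{104}{3} \approx 34.667$)
$K{\left(t \right)} = \frac{1}{-110 - t + 2 \sqrt{7}}$ ($K{\left(t \right)} = \frac{1}{\left(-110 - t\right) + \sqrt{2} \sqrt{14}} = \frac{1}{\left(-110 - t\right) + 2 \sqrt{7}} = \frac{1}{-110 - t + 2 \sqrt{7}}$)
$\left(-21108 + K{\left(202 \right)}\right) \left(g - 43374\right) = \left(-21108 - \frac{1}{110 + 202 - 2 \sqrt{7}}\right) \left(\frac{104}{3} - 43374\right) = \left(-21108 - \frac{1}{312 - 2 \sqrt{7}}\right) \left(- \frac{130018}{3}\right) = 914806648 + \frac{130018}{3 \left(312 - 2 \sqrt{7}\right)}$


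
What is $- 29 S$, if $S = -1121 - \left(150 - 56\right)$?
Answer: $35235$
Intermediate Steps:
$S = -1215$ ($S = -1121 - 94 = -1215$)
$- 29 S = \left(-29\right) \left(-1215\right) = 35235$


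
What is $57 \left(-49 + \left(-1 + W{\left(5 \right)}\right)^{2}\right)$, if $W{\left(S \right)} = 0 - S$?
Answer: $-741$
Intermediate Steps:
$W{\left(S \right)} = - S$
$57 \left(-49 + \left(-1 + W{\left(5 \right)}\right)^{2}\right) = 57 \left(-49 + \left(-1 - 5\right)^{2}\right) = 57 \left(-49 + \left(-6\right)^{2}\right) = 57 \left(-49 + 36\right) = 57 \left(-13\right) = -741$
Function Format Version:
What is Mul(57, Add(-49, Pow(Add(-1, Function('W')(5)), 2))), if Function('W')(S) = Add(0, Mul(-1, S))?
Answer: -741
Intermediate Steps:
Function('W')(S) = Mul(-1, S)
Mul(57, Add(-49, Pow(Add(-1, Function('W')(5)), 2))) = Mul(57, Add(-49, Pow(Add(-1, Mul(-1, 5)), 2))) = Mul(57, Add(-49, Pow(Add(-1, -5), 2))) = Mul(57, Add(-49, Pow(-6, 2))) = Mul(57, Add(-49, 36)) = Mul(57, -13) = -741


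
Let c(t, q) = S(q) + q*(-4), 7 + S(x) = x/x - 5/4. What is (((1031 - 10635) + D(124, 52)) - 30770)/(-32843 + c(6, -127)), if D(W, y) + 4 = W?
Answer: 53672/43123 ≈ 1.2446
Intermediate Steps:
S(x) = -29/4 (S(x) = -7 + (x/x - 5/4) = -7 + (1 - 5*¼) = -7 + (1 - 5/4) = -7 - ¼ = -29/4)
c(t, q) = -29/4 - 4*q (c(t, q) = -29/4 + q*(-4) = -29/4 - 4*q)
D(W, y) = -4 + W
(((1031 - 10635) + D(124, 52)) - 30770)/(-32843 + c(6, -127)) = (((1031 - 10635) + (-4 + 124)) - 30770)/(-32843 + (-29/4 - 4*(-127))) = ((-9604 + 120) - 30770)/(-32843 + (-29/4 + 508)) = (-9484 - 30770)/(-32843 + 2003/4) = -40254/(-129369/4) = -40254*(-4/129369) = 53672/43123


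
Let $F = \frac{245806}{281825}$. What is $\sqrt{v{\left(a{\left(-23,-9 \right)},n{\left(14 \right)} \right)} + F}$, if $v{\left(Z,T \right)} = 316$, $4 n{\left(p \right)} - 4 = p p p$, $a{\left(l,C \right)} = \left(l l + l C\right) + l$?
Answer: $\frac{\sqrt{1006707150138}}{56365} \approx 17.801$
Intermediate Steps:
$a{\left(l,C \right)} = l + l^{2} + C l$ ($a{\left(l,C \right)} = \left(l^{2} + C l\right) + l = l + l^{2} + C l$)
$n{\left(p \right)} = 1 + \frac{p^{3}}{4}$ ($n{\left(p \right)} = 1 + \frac{p p p}{4} = 1 + \frac{p^{2} p}{4} = 1 + \frac{p^{3}}{4}$)
$F = \frac{245806}{281825}$ ($F = 245806 \cdot \frac{1}{281825} = \frac{245806}{281825} \approx 0.87219$)
$\sqrt{v{\left(a{\left(-23,-9 \right)},n{\left(14 \right)} \right)} + F} = \sqrt{316 + \frac{245806}{281825}} = \sqrt{\frac{89302506}{281825}} = \frac{\sqrt{1006707150138}}{56365}$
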